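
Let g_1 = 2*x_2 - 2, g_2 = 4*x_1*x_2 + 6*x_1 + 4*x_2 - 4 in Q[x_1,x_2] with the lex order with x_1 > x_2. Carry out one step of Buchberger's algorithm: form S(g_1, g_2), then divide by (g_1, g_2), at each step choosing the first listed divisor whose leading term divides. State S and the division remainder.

lcm(LM(g_1), LM(g_2)) = x_1*x_2.
S = (lcm/LT(g_1))·g_1 − (lcm/LT(g_2))·g_2 = -5/2*x_1 - x_2 + 1.
Reduce S modulo (g_1, g_2) in that order:
  leading term x_1: no divisor's leading term divides it; move -5/2*x_1 to the remainder.
  leading term x_2: subtract (-1/2)·g_1 from -x_2 + 1 → 0
The remainder -5/2*x_1 is nonzero, so it would be added as the next basis element.

S(g_1, g_2) = -5/2*x_1 - x_2 + 1; remainder on division = -5/2*x_1.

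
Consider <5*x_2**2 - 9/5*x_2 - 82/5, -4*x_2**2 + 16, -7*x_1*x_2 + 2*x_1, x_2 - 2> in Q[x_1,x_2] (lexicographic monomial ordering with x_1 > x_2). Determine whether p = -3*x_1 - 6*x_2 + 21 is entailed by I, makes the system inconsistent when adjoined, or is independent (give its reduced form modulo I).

Adjoining -3*x_1 - 6*x_2 + 21 makes the ideal the whole ring: the system is inconsistent.

First compute the reduced Gröbner basis of I by Buchberger's algorithm.
f_1 = 5*x_2**2 - 9/5*x_2 - 82/5, LT = x_2**2.
f_2 = -4*x_2**2 + 16, LT = x_2**2.
f_3 = -7*x_1*x_2 + 2*x_1, LT = x_1*x_2.
f_4 = x_2 - 2, LT = x_2.

S(f_1,f_3): lcm = x_1*x_2**2. S = -13/175*x_1*x_2 - 82/25*x_1.
  leading term x_1*x_2: subtract (13/1225)·f_3 from -13/175*x_1*x_2 - 82/25*x_1 → -4044/1225*x_1
  leading term x_1: no divisor's leading term divides it; move -4044/1225*x_1 to the remainder.
  remainder -4044/1225*x_1 ≠ 0; add h_5 = -4044/1225*x_1 to the basis.

The other S-polynomials (S(f_1,f_2), S(f_1,f_4), S(f_2,f_3), S(f_2,f_4), S(f_3,f_4), S(f_1,h_5), S(f_2,h_5), S(f_3,h_5), S(f_4,h_5)) all reduce to 0 modulo the current basis, so we have a Gröbner basis.
Inter-reduce: drop elements whose leading term is divisible by another's, tail-reduce, and make monic.
Reduced Gröbner basis: {x_1, x_2 - 2}.
Label its elements g_1 = x_1, g_2 = x_2 - 2.

Reduce p = -3*x_1 - 6*x_2 + 21 modulo G:
  leading term x_1: subtract (-3)·g_1 from -3*x_1 - 6*x_2 + 21 → -6*x_2 + 21
  leading term x_2: subtract (-6)·g_2 from -6*x_2 + 21 → 9
  leading term 1: no divisor's leading term divides it; move 9 to the remainder.
  normal form = 9.
The normal form is nonzero, so p ∉ I. Since p minus its normal form lies in I, I + (p) = I + (r) where r = 9; decide whether this ideal is the whole ring.
Here r = 9 is a nonzero constant, hence a unit: 1 ∈ I + (p), the Gröbner basis of I + (p) is {1}, and the enlarged system has no common solution — adjoining p is inconsistent.

The remainder on division by a Gröbner basis is unique — it is the normal form.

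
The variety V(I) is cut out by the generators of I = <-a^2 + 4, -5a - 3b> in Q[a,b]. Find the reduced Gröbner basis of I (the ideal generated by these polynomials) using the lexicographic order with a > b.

f_1 = -a^2 + 4, LT = a^2.
f_2 = -5a - 3b, LT = a.

S(f_1,f_2): lcm = a^2. S = -3/5ab - 4.
  leading term ab: subtract (3/25b)·f_2 from -3/5ab - 4 → 9/25b^2 - 4
  leading term b^2: no divisor's leading term divides it; move 9/25b^2 to the remainder.
  leading term 1: no divisor's leading term divides it; move -4 to the remainder.
  remainder 9/25b^2 - 4 ≠ 0; add g_3 = 9/25b^2 - 4 to the basis.

The other S-polynomials (S(f_1,g_3), S(f_2,g_3)) all reduce to 0 modulo the current basis, so we have a Gröbner basis.
Inter-reduce: drop elements whose leading term is divisible by another's, tail-reduce, and make monic.

G = {a + 3/5b, b^2 - 100/9}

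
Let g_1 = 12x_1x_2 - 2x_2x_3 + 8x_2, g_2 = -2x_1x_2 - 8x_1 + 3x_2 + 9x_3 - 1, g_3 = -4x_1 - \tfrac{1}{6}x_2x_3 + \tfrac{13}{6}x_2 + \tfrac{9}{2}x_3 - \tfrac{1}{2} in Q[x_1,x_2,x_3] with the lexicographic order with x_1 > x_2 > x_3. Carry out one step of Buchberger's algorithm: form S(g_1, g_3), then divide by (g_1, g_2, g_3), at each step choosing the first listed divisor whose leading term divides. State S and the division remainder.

lcm(LM(g_1), LM(g_3)) = x_1x_2.
S = (lcm/LT(g_1))·g_1 − (lcm/LT(g_3))·g_3 = -\tfrac{1}{24}x_2^{2}x_3 + \tfrac{13}{24}x_2^{2} + \tfrac{23}{24}x_2x_3 + \tfrac{13}{24}x_2.
Reduce S modulo (g_1, g_2, g_3) in that order:
  leading term x_2^{2}x_3: no divisor's leading term divides it; move -\tfrac{1}{24}x_2^{2}x_3 to the remainder.
  leading term x_2^{2}: no divisor's leading term divides it; move \tfrac{13}{24}x_2^{2} to the remainder.
  leading term x_2x_3: no divisor's leading term divides it; move \tfrac{23}{24}x_2x_3 to the remainder.
  leading term x_2: no divisor's leading term divides it; move \tfrac{13}{24}x_2 to the remainder.
The remainder -\tfrac{1}{24}x_2^{2}x_3 + \tfrac{13}{24}x_2^{2} + \tfrac{23}{24}x_2x_3 + \tfrac{13}{24}x_2 is nonzero, so it would be added as the next basis element.

S(g_1, g_3) = -\tfrac{1}{24}x_2^{2}x_3 + \tfrac{13}{24}x_2^{2} + \tfrac{23}{24}x_2x_3 + \tfrac{13}{24}x_2; remainder on division = -\tfrac{1}{24}x_2^{2}x_3 + \tfrac{13}{24}x_2^{2} + \tfrac{23}{24}x_2x_3 + \tfrac{13}{24}x_2.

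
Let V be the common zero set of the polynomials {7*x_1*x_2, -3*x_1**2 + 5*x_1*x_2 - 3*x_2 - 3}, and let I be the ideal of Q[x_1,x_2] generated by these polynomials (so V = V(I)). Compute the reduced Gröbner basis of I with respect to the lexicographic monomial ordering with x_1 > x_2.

Buchberger's algorithm terminates because the ascending chain of leading-term ideals stabilizes.

f_1 = 7*x_1*x_2, LT = x_1*x_2.
f_2 = -3*x_1**2 + 5*x_1*x_2 - 3*x_2 - 3, LT = x_1**2.

S(f_1,f_2): lcm = x_1**2*x_2. S = 5/3*x_1*x_2**2 - x_2**2 - x_2.
  leading term x_1*x_2**2: subtract (5/21*x_2)·f_1 from 5/3*x_1*x_2**2 - x_2**2 - x_2 → -x_2**2 - x_2
  leading term x_2**2: no divisor's leading term divides it; move -x_2**2 to the remainder.
  leading term x_2: no divisor's leading term divides it; move -x_2 to the remainder.
  remainder -x_2**2 - x_2 ≠ 0; add g_3 = -x_2**2 - x_2 to the basis.

The other S-polynomials (S(f_1,g_3), S(f_2,g_3)) all reduce to 0 modulo the current basis, so we have a Gröbner basis.

G = {x_1**2 + x_2 + 1, x_1*x_2, x_2**2 + x_2}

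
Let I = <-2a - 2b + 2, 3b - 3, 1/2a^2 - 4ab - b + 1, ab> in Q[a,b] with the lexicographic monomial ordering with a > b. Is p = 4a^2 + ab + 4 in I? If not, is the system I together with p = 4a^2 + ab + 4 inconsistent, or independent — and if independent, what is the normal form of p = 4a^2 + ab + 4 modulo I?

Adjoining 4a^2 + ab + 4 makes the ideal the whole ring: the system is inconsistent.

First compute the reduced Gröbner basis of I by Buchberger's algorithm.
f_1 = -2a - 2b + 2, LT = a.
f_2 = 3b - 3, LT = b.
f_3 = 1/2a^2 - 4ab - b + 1, LT = a^2.
f_4 = ab, LT = ab.

The S-polynomials (S(f_1,f_2), S(f_1,f_3), S(f_1,f_4), S(f_2,f_3), S(f_2,f_4), S(f_3,f_4)) all reduce to 0 modulo the current basis, so we have a Gröbner basis.
Inter-reduce: drop elements whose leading term is divisible by another's, tail-reduce, and make monic.
Reduced Gröbner basis: {a, b - 1}.
Label its elements g_1 = a, g_2 = b - 1.

Reduce p = 4a^2 + ab + 4 modulo G:
  leading term a^2: subtract (4a)·g_1 from 4a^2 + ab + 4 → ab + 4
  leading term ab: subtract (b)·g_1 from ab + 4 → 4
  leading term 1: no divisor's leading term divides it; move 4 to the remainder.
  normal form = 4.
The normal form is nonzero, so p ∉ I. Since p minus its normal form lies in I, I + (p) = I + (r) where r = 4; decide whether this ideal is the whole ring.
Here r = 4 is a nonzero constant, hence a unit: 1 ∈ I + (p), the Gröbner basis of I + (p) is {1}, and the enlarged system has no common solution — adjoining p is inconsistent.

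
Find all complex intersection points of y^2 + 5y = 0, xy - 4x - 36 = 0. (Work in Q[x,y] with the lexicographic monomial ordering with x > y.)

Compute a lex Gröbner basis by Buchberger's algorithm.
f_1 = y^2 + 5y, LT = y^2.
f_2 = xy - 4x - 36, LT = xy.

S(f_1,f_2): lcm = xy^2. S = 9xy + 36y.
  leading term xy: subtract (9)·f_2 from 9xy + 36y → 36x + 36y + 324
  leading term x: no divisor's leading term divides it; move 36x to the remainder.
  leading term y: no divisor's leading term divides it; move 36y to the remainder.
  leading term 1: no divisor's leading term divides it; move 324 to the remainder.
  remainder 36x + 36y + 324 ≠ 0; add h_3 = 36x + 36y + 324 to the basis.

The other S-polynomials (S(f_1,h_3), S(f_2,h_3)) all reduce to 0 modulo the current basis, so we have a Gröbner basis.
Inter-reduce: drop elements whose leading term is divisible by another's, tail-reduce, and make monic.
Reduced Gröbner basis: {x + y + 9, y^2 + 5y}.

A lex Gröbner basis eliminates variables successively. Here y^2 + 5y depends only on y, with roots {-5, 0}; lifting each root through the earlier basis elements recovers the full solutions.
  y = -5: the earlier basis element becomes x + 4 = 0, giving x = -4 — point (-4, -5).
  y = 0: the earlier basis element becomes x + 9 = 0, giving x = -9 — point (-9, 0).
Check: every point annihilates each of the original generators.

{(-4, -5), (-9, 0)}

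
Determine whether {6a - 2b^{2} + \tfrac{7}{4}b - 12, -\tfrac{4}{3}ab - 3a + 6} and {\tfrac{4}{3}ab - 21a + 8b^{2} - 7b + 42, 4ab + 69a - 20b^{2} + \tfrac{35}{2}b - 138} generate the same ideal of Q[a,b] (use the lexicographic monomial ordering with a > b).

Two ideals are equal iff their reduced Gröbner bases coincide (the reduced basis is unique for a fixed ordering).
Buchberger on the first generating set:
f_1 = 6a - 2b^{2} + \tfrac{7}{4}b - 12, LT = a.
f_2 = -\tfrac{4}{3}ab - 3a + 6, LT = ab.

S(f_1,f_2): lcm = ab. S = -\tfrac{9}{4}a - \tfrac{1}{3}b^{3} + \tfrac{7}{24}b^{2} - 2b + \tfrac{9}{2}.
  reduce S modulo (f_1, f_2):
  remainder -\tfrac{1}{3}b^{3} - \tfrac{11}{24}b^{2} - \tfrac{43}{32}b ≠ 0; add g_3 = -\tfrac{1}{3}b^{3} - \tfrac{11}{24}b^{2} - \tfrac{43}{32}b to the basis.

The other S-polynomials (S(f_1,g_3), S(f_2,g_3)) all reduce to 0 modulo the current basis, so we have a Gröbner basis.
Inter-reduce: drop elements whose leading term is divisible by another's, tail-reduce, and make monic.
Reduced Gröbner basis: {a - \tfrac{1}{3}b^{2} + \tfrac{7}{24}b - 2, b^{3} + \tfrac{11}{8}b^{2} + \tfrac{129}{32}b}.

Buchberger on the second generating set:
h_1 = \tfrac{4}{3}ab - 21a + 8b^{2} - 7b + 42, LT = ab.
h_2 = 4ab + 69a - 20b^{2} + \tfrac{35}{2}b - 138, LT = ab.

S(h_1,h_2): lcm = ab. S = -33a + 11b^{2} - \tfrac{77}{8}b + 66.
  reduce S modulo (h_1, h_2):
  remainder -33a + 11b^{2} - \tfrac{77}{8}b + 66 ≠ 0; add k_3 = -33a + 11b^{2} - \tfrac{77}{8}b + 66 to the basis.

S(h_1,k_3): lcm = ab. S = -\tfrac{63}{4}a + \tfrac{1}{3}b^{3} + \tfrac{137}{24}b^{2} - \tfrac{13}{4}b + \tfrac{63}{2}.
  reduce S modulo (h_1, h_2, k_3):
  remainder \tfrac{1}{3}b^{3} + \tfrac{11}{24}b^{2} + \tfrac{43}{32}b ≠ 0; add k_4 = \tfrac{1}{3}b^{3} + \tfrac{11}{24}b^{2} + \tfrac{43}{32}b to the basis.

The other S-polynomials (S(h_2,k_3), S(h_1,k_4), S(h_2,k_4), S(k_3,k_4)) all reduce to 0 modulo the current basis, so we have a Gröbner basis.
Inter-reduce: drop elements whose leading term is divisible by another's, tail-reduce, and make monic.
Reduced Gröbner basis: {a - \tfrac{1}{3}b^{2} + \tfrac{7}{24}b - 2, b^{3} + \tfrac{11}{8}b^{2} + \tfrac{129}{32}b}.

The two bases agree; hence the ideals are identical.

Yes, the ideals are equal.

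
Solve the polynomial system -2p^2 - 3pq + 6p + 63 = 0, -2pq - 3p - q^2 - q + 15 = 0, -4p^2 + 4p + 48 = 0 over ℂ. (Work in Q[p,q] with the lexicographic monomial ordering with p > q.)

{(-3, -3)}

Compute a lex Gröbner basis by Buchberger's algorithm.
f_1 = -2p^2 - 3pq + 6p + 63, LT = p^2.
f_2 = -2pq - 3p - q^2 - q + 15, LT = pq.
f_3 = -4p^2 + 4p + 48, LT = p^2.

S(f_1,f_2): lcm = p^2q. S = -3/2p^2 + pq^2 - 7/2pq + 15/2p - 63/2q.
  reduce S modulo (f_1, f_2, f_3):
  remainder 57/8p - 1/2q^3 + 7/8q^2 - 181/8q - 543/8 ≠ 0; add h_4 = 57/8p - 1/2q^3 + 7/8q^2 - 181/8q - 543/8 to the basis.

S(f_1,f_3): lcm = p^2. S = 3/2pq - 2p - 39/2.
  reduce S modulo (f_1, f_2, f_3, h_4):
  remainder -17/57q^3 - 13/57q^2 - 812/57q - 926/19 ≠ 0; add h_5 = -17/57q^3 - 13/57q^2 - 812/57q - 926/19 to the basis.

S(f_2,f_3): lcm = p^2q. S = 3/2p^2 + 1/2pq^2 + 3/2pq - 15/2p + 12q.
  reduce S modulo (f_1, f_2, f_3, h_4, h_5):
  remainder 14/17q^2 + 1943/68q + 5325/68 ≠ 0; add h_6 = 14/17q^2 + 1943/68q + 5325/68 to the basis.

S(f_2,h_5): lcm = pq^3. S = 25/34pq^2 - 812/17pq - 2778/17p + 1/2q^4 + 1/2q^3 - 15/2q^2.
  reduce S modulo (f_1, f_2, f_3, h_4, h_5, h_6):
  remainder -625347/1904q - 1876041/1904 ≠ 0; add h_7 = -625347/1904q - 1876041/1904 to the basis.

The other S-polynomials (S(f_1,h_4), S(f_2,h_4), S(f_3,h_4), S(f_1,h_5), S(f_3,h_5), S(h_4,h_5), S(f_1,h_6), S(f_2,h_6), S(f_3,h_6), S(h_4,h_6), S(h_5,h_6), S(f_1,h_7), S(f_2,h_7), S(f_3,h_7), S(h_4,h_7), S(h_5,h_7), S(h_6,h_7)) all reduce to 0 modulo the current basis, so we have a Gröbner basis.
Inter-reduce: drop elements whose leading term is divisible by another's, tail-reduce, and make monic.
Reduced Gröbner basis: {p + 3, q + 3}.

Since the basis is lex-ordered, q + 3 is univariate in q. Its roots are {-3}. Back-substituting each root into the other basis elements fixes the other coordinates.
  q = -3: the earlier basis element becomes p + 3 = 0, giving p = -3 — point (-3, -3).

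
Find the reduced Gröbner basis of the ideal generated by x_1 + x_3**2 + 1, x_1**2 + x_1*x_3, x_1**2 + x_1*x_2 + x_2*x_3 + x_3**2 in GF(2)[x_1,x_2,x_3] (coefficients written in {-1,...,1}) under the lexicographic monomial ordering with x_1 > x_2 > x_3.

The reduced Gröbner basis is the canonical form of the ideal for this ordering.

f_1 = x_1 + x_3**2 + 1, LT = x_1.
f_2 = x_1**2 + x_1*x_3, LT = x_1**2.
f_3 = x_1**2 + x_1*x_2 + x_2*x_3 + x_3**2, LT = x_1**2.

S(f_1,f_2): lcm = x_1**2. S = x_1*x_3**2 + x_1*x_3 + x_1.
  leading term x_1*x_3**2: subtract (x_3**2)·f_1 from x_1*x_3**2 + x_1*x_3 + x_1 → x_1*x_3 + x_1 + x_3**4 + x_3**2
  leading term x_1*x_3: subtract (x_3)·f_1 from x_1*x_3 + x_1 + x_3**4 + x_3**2 → x_1 + x_3**4 + x_3**3 + x_3**2 + x_3
  leading term x_1: subtract (1)·f_1 from x_1 + x_3**4 + x_3**3 + x_3**2 + x_3 → x_3**4 + x_3**3 + x_3 + 1
  leading term x_3**4: no divisor's leading term divides it; move x_3**4 to the remainder.
  leading term x_3**3: no divisor's leading term divides it; move x_3**3 to the remainder.
  leading term x_3: no divisor's leading term divides it; move x_3 to the remainder.
  leading term 1: no divisor's leading term divides it; move 1 to the remainder.
  remainder x_3**4 + x_3**3 + x_3 + 1 ≠ 0; add g_4 = x_3**4 + x_3**3 + x_3 + 1 to the basis.

S(f_1,f_3): lcm = x_1**2. S = x_1*x_2 + x_1*x_3**2 + x_1 + x_2*x_3 + x_3**2.
  leading term x_1*x_2: subtract (x_2)·f_1 from x_1*x_2 + x_1*x_3**2 + x_1 + x_2*x_3 + x_3**2 → x_1*x_3**2 + x_1 + x_2*x_3**2 + x_2*x_3 + x_2 + x_3**2
  leading term x_1*x_3**2: subtract (x_3**2)·f_1 from x_1*x_3**2 + x_1 + x_2*x_3**2 + x_2*x_3 + x_2 + x_3**2 → x_1 + x_2*x_3**2 + x_2*x_3 + x_2 + x_3**4
  leading term x_1: subtract (1)·f_1 from x_1 + x_2*x_3**2 + x_2*x_3 + x_2 + x_3**4 → x_2*x_3**2 + x_2*x_3 + x_2 + x_3**4 + x_3**2 + 1
  leading term x_2*x_3**2: no divisor's leading term divides it; move x_2*x_3**2 to the remainder.
  leading term x_2*x_3: no divisor's leading term divides it; move x_2*x_3 to the remainder.
  leading term x_2: no divisor's leading term divides it; move x_2 to the remainder.
  leading term x_3**4: subtract (1)·g_4 from x_3**4 + x_3**2 + 1 → x_3**3 + x_3**2 + x_3
  leading term x_3**3: no divisor's leading term divides it; move x_3**3 to the remainder.
  leading term x_3**2: no divisor's leading term divides it; move x_3**2 to the remainder.
  leading term x_3: no divisor's leading term divides it; move x_3 to the remainder.
  remainder x_2*x_3**2 + x_2*x_3 + x_2 + x_3**3 + x_3**2 + x_3 ≠ 0; add g_5 = x_2*x_3**2 + x_2*x_3 + x_2 + x_3**3 + x_3**2 + x_3 to the basis.

The other S-polynomials (S(f_2,f_3), S(f_1,g_4), S(f_2,g_4), S(f_3,g_4), S(f_1,g_5), S(f_2,g_5), S(f_3,g_5), S(g_4,g_5)) all reduce to 0 modulo the current basis, so we have a Gröbner basis.
Inter-reduce: drop elements whose leading term is divisible by another's, tail-reduce, and make monic.

G = {x_1 + x_3**2 + 1, x_2*x_3**2 + x_2*x_3 + x_2 + x_3**3 + x_3**2 + x_3, x_3**4 + x_3**3 + x_3 + 1}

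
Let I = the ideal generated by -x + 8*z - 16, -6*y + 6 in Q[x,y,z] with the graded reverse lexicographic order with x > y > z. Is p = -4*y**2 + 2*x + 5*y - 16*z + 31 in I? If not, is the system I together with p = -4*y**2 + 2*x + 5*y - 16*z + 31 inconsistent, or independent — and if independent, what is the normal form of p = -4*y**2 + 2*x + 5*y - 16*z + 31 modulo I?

First compute the reduced Gröbner basis of I by Buchberger's algorithm.
f_1 = -x + 8*z - 16, LT = x.
f_2 = -6*y + 6, LT = y.

The S-polynomials (S(f_1,f_2)) all reduce to 0 modulo the current basis, so we have a Gröbner basis.
Inter-reduce: drop elements whose leading term is divisible by another's, tail-reduce, and make monic.
Reduced Gröbner basis: {x - 8*z + 16, y - 1}.
Label its elements g_1 = x - 8*z + 16, g_2 = y - 1.

Reduce p = -4*y**2 + 2*x + 5*y - 16*z + 31 modulo G:
  leading term y**2: subtract (-4*y)·g_2 from -4*y**2 + 2*x + 5*y - 16*z + 31 → 2*x + y - 16*z + 31
  leading term x: subtract (2)·g_1 from 2*x + y - 16*z + 31 → y - 1
  leading term y: subtract (1)·g_2 from y - 1 → 0
  normal form = 0.
Since the normal form is 0, p ∈ I.

Ideal membership is decidable via reduction modulo a Gröbner basis.

-4*y**2 + 2*x + 5*y - 16*z + 31 lies in I (it reduces to 0).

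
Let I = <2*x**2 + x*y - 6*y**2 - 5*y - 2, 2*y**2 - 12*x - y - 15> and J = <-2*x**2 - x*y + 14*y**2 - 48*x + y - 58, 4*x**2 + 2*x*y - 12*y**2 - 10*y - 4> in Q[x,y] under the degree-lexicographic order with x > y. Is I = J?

Yes, the ideals are equal.

Equality of ideals is decidable: compute both reduced Gröbner bases (unique for the ordering) and check whether they agree.
Buchberger on the first generating set:
f_1 = 2*x**2 + x*y - 6*y**2 - 5*y - 2, LT = x**2.
f_2 = 2*y**2 - 12*x - y - 15, LT = y**2.

The S-polynomials (S(f_1,f_2)) all reduce to 0 modulo the current basis, so we have a Gröbner basis.
Inter-reduce: drop elements whose leading term is divisible by another's, tail-reduce, and make monic.
Reduced Gröbner basis: {x**2 + 1/2*x*y - 18*x - 4*y - 47/2, y**2 - 6*x - 1/2*y - 15/2}.

Buchberger on the second generating set:
h_1 = -2*x**2 - x*y + 14*y**2 - 48*x + y - 58, LT = x**2.
h_2 = 4*x**2 + 2*x*y - 12*y**2 - 10*y - 4, LT = x**2.

S(h_1,h_2): lcm = x**2. S = -4*y**2 + 24*x + 2*y + 30.
  leading term y**2: no divisor's leading term divides it; move -4*y**2 to the remainder.
  leading term x: no divisor's leading term divides it; move 24*x to the remainder.
  leading term y: no divisor's leading term divides it; move 2*y to the remainder.
  leading term 1: no divisor's leading term divides it; move 30 to the remainder.
  remainder -4*y**2 + 24*x + 2*y + 30 ≠ 0; add k_3 = -4*y**2 + 24*x + 2*y + 30 to the basis.

The other S-polynomials (S(h_1,k_3), S(h_2,k_3)) all reduce to 0 modulo the current basis, so we have a Gröbner basis.
Inter-reduce: drop elements whose leading term is divisible by another's, tail-reduce, and make monic.
Reduced Gröbner basis: {x**2 + 1/2*x*y - 18*x - 4*y - 47/2, y**2 - 6*x - 1/2*y - 15/2}.

Same reduced basis, so the two generating sets span the same ideal.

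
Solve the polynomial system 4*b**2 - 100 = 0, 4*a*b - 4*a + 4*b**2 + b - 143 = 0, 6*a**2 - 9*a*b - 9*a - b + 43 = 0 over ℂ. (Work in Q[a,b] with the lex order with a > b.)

Compute a lex Gröbner basis by Buchberger's algorithm.
f_1 = 4*b**2 - 100, LT = b**2.
f_2 = 4*a*b - 4*a + 4*b**2 + b - 143, LT = a*b.
f_3 = 6*a**2 - 9*a*b - 9*a - b + 43, LT = a**2.

S(f_1,f_2): lcm = a*b**2. S = a*b - 25*a - b**3 - 1/4*b**2 + 143/4*b.
  reduce S modulo (f_1, f_2, f_3):
  remainder -24*a + 21/2*b + 9/2 ≠ 0; add h_4 = -24*a + 21/2*b + 9/2 to the basis.

S(f_2,f_3): lcm = a**2*b. S = -a**2 + 5/2*a*b**2 + 7/4*a*b - 143/4*a + 1/6*b**2 - 43/6*b.
  reduce S modulo (f_1, f_2, f_3, h_4):
  remainder 361/96*b + 1805/96 ≠ 0; add h_5 = 361/96*b + 1805/96 to the basis.

The other S-polynomials (S(f_1,f_3), S(f_1,h_4), S(f_2,h_4), S(f_3,h_4), S(f_1,h_5), S(f_2,h_5), S(f_3,h_5), S(h_4,h_5)) all reduce to 0 modulo the current basis, so we have a Gröbner basis.
Inter-reduce: drop elements whose leading term is divisible by another's, tail-reduce, and make monic.
Reduced Gröbner basis: {a + 2, b + 5}.

A lex Gröbner basis eliminates variables successively. Here b + 5 depends only on b, with roots {-5}; lifting each root through the earlier basis elements recovers the full solutions.
  b = -5: the earlier basis element becomes a + 2 = 0, giving a = -2 — point (-2, -5).

{(-2, -5)}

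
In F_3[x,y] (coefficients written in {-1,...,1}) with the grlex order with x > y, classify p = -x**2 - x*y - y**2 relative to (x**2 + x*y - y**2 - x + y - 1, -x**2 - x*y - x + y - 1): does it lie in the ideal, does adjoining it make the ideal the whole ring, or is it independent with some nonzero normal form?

-x**2 - x*y - y**2 lies in I (it reduces to 0).

First compute the reduced Gröbner basis of I by Buchberger's algorithm.
f_1 = x**2 + x*y - y**2 - x + y - 1, LT = x**2.
f_2 = -x**2 - x*y - x + y - 1, LT = x**2.

S(f_1,f_2): lcm = x**2. S = -y**2 + x - y + 1.
  leading term y**2: no divisor's leading term divides it; move -y**2 to the remainder.
  leading term x: no divisor's leading term divides it; move x to the remainder.
  leading term y: no divisor's leading term divides it; move -y to the remainder.
  leading term 1: no divisor's leading term divides it; move 1 to the remainder.
  remainder -y**2 + x - y + 1 ≠ 0; add h_3 = -y**2 + x - y + 1 to the basis.

The other S-polynomials (S(f_1,h_3), S(f_2,h_3)) all reduce to 0 modulo the current basis, so we have a Gröbner basis.
Inter-reduce: drop elements whose leading term is divisible by another's, tail-reduce, and make monic.
Reduced Gröbner basis: {x**2 + x*y + x - y + 1, y**2 - x + y - 1}.
Label its elements g_1 = x**2 + x*y + x - y + 1, g_2 = y**2 - x + y - 1.

Reduce p = -x**2 - x*y - y**2 modulo G:
  leading term x**2: subtract (-1)·g_1 from -x**2 - x*y - y**2 → -y**2 + x - y + 1
  leading term y**2: subtract (-1)·g_2 from -y**2 + x - y + 1 → 0
  normal form = 0.
Since the normal form is 0, p ∈ I.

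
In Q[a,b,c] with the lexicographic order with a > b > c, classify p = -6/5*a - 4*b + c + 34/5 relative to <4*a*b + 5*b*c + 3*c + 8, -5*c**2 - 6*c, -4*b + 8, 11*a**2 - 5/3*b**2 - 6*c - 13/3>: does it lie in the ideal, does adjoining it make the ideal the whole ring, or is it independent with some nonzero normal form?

-6/5*a - 4*b + c + 34/5 lies in I (it reduces to 0).

First compute the reduced Gröbner basis of I by Buchberger's algorithm.
f_1 = 4*a*b + 5*b*c + 3*c + 8, LT = a*b.
f_2 = -5*c**2 - 6*c, LT = c**2.
f_3 = -4*b + 8, LT = b.
f_4 = 11*a**2 - 5/3*b**2 - 6*c - 13/3, LT = a**2.

S(f_1,f_3): lcm = a*b. S = 2*a + 5/4*b*c + 3/4*c + 2.
  leading term a: no divisor's leading term divides it; move 2*a to the remainder.
  leading term b*c: subtract (-5/16*c)·f_3 from 5/4*b*c + 3/4*c + 2 → 13/4*c + 2
  leading term c: no divisor's leading term divides it; move 13/4*c to the remainder.
  leading term 1: no divisor's leading term divides it; move 2 to the remainder.
  remainder 2*a + 13/4*c + 2 ≠ 0; add h_5 = 2*a + 13/4*c + 2 to the basis.

S(f_1,f_4): lcm = a**2*b. S = 5/4*a*b*c + 3/4*a*c + 2*a + 5/33*b**3 + 6/11*b*c + 13/33*b.
  leading term a*b*c: subtract (5/16*c)·f_1 from 5/4*a*b*c + 3/4*a*c + 2*a + 5/33*b**3 + 6/11*b*c + 13/33*b → 3/4*a*c + 2*a + 5/33*b**3 - 25/16*b*c**2 + 6/11*b*c + 13/33*b - 15/16*c**2 - 5/2*c
  leading term a*c: subtract (3/8*c)·h_5 from 3/4*a*c + 2*a + 5/33*b**3 - 25/16*b*c**2 + 6/11*b*c + 13/33*b - 15/16*c**2 - 5/2*c → 2*a + 5/33*b**3 - 25/16*b*c**2 + 6/11*b*c + 13/33*b - 69/32*c**2 - 13/4*c
  leading term a: subtract (1)·h_5 from 2*a + 5/33*b**3 - 25/16*b*c**2 + 6/11*b*c + 13/33*b - 69/32*c**2 - 13/4*c → 5/33*b**3 - 25/16*b*c**2 + 6/11*b*c + 13/33*b - 69/32*c**2 - 13/2*c - 2
  leading term b**3: subtract (-5/132*b**2)·f_3 from 5/33*b**3 - 25/16*b*c**2 + 6/11*b*c + 13/33*b - 69/32*c**2 - 13/2*c - 2 → 10/33*b**2 - 25/16*b*c**2 + 6/11*b*c + 13/33*b - 69/32*c**2 - 13/2*c - 2
  leading term b**2: subtract (-5/66*b)·f_3 from 10/33*b**2 - 25/16*b*c**2 + 6/11*b*c + 13/33*b - 69/32*c**2 - 13/2*c - 2 → -25/16*b*c**2 + 6/11*b*c + b - 69/32*c**2 - 13/2*c - 2
  leading term b*c**2: subtract (5/16*b)·f_2 from -25/16*b*c**2 + 6/11*b*c + b - 69/32*c**2 - 13/2*c - 2 → 213/88*b*c + b - 69/32*c**2 - 13/2*c - 2
  leading term b*c: subtract (-213/352*c)·f_3 from 213/88*b*c + b - 69/32*c**2 - 13/2*c - 2 → b - 69/32*c**2 - 73/44*c - 2
  leading term b: subtract (-1/4)·f_3 from b - 69/32*c**2 - 73/44*c - 2 → -69/32*c**2 - 73/44*c
  leading term c**2: subtract (69/160)·f_2 from -69/32*c**2 - 73/44*c → 817/880*c
  leading term c: no divisor's leading term divides it; move 817/880*c to the remainder.
  remainder 817/880*c ≠ 0; add h_6 = 817/880*c to the basis.

The other S-polynomials (S(f_1,f_2), S(f_2,f_3), S(f_2,f_4), S(f_3,f_4), S(f_1,h_5), S(f_2,h_5), S(f_3,h_5), S(f_4,h_5), S(f_1,h_6), S(f_2,h_6), S(f_3,h_6), S(f_4,h_6), S(h_5,h_6)) all reduce to 0 modulo the current basis, so we have a Gröbner basis.
Inter-reduce: drop elements whose leading term is divisible by another's, tail-reduce, and make monic.
Reduced Gröbner basis: {a + 1, b - 2, c}.
Label its elements g_1 = a + 1, g_2 = b - 2, g_3 = c.

Reduce p = -6/5*a - 4*b + c + 34/5 modulo G:
  leading term a: subtract (-6/5)·g_1 from -6/5*a - 4*b + c + 34/5 → -4*b + c + 8
  leading term b: subtract (-4)·g_2 from -4*b + c + 8 → c
  leading term c: subtract (1)·g_3 from c → 0
  normal form = 0.
Since the normal form is 0, p ∈ I.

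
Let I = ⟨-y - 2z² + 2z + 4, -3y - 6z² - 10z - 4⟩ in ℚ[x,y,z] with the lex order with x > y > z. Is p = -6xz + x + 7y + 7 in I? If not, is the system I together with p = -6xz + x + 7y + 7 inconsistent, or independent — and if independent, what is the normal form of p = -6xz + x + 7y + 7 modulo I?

-6xz + x + 7y + 7 is independent of I; its normal form modulo I is 7x + 7.

First compute the reduced Gröbner basis of I by Buchberger's algorithm.
f_1 = -y - 2z² + 2z + 4, LT = y.
f_2 = -3y - 6z² - 10z - 4, LT = y.

S(f_1,f_2): lcm = y. S = -16/3z - 16/3.
  reduce S modulo (f_1, f_2):
  remainder -16/3z - 16/3 ≠ 0; add h_3 = -16/3z - 16/3 to the basis.

The other S-polynomials (S(f_1,h_3), S(f_2,h_3)) all reduce to 0 modulo the current basis, so we have a Gröbner basis.
Inter-reduce: drop elements whose leading term is divisible by another's, tail-reduce, and make monic.
Reduced Gröbner basis: {y, z + 1}.
Label its elements g_1 = y, g_2 = z + 1.

Reduce p = -6xz + x + 7y + 7 modulo G:
  leading term xz: subtract (-6x)·g_2 from -6xz + x + 7y + 7 → 7x + 7y + 7
  leading term x: no divisor's leading term divides it; move 7x to the remainder.
  leading term y: subtract (7)·g_1 from 7y + 7 → 7
  leading term 1: no divisor's leading term divides it; move 7 to the remainder.
  normal form = 7x + 7.
The normal form is nonzero, so p ∉ I. Since p minus its normal form lies in I, I + (p) = I + (r) where r = 7x + 7; decide whether this ideal is the whole ring.
Run Buchberger on G together with r (pairs among the g_i already reduce to 0 since G is a Gröbner basis):
g_1 = y, LT = y.
g_2 = z + 1, LT = z.
r = 7x + 7, LT = x.

The S-polynomials (S(g_1,g_2), S(g_1,r), S(g_2,r)) all reduce to 0 modulo the current basis, so we have a Gröbner basis.
Inter-reduce: drop elements whose leading term is divisible by another's, tail-reduce, and make monic.
Reduced Gröbner basis: {x + 1, y, z + 1}.
The reduced Gröbner basis of I + (p) is {x + 1, y, z + 1} ≠ {1}, a proper ideal, so the enlarged system stays consistent: p is independent of I, with normal form 7x + 7.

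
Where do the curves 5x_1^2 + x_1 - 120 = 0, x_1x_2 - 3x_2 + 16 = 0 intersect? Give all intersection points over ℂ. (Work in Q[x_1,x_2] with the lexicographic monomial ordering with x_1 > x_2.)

{(24/5, -80/9), (-5, 2)}

Compute a lex Gröbner basis by Buchberger's algorithm.
f_1 = 5x_1^2 + x_1 - 120, LT = x_1^2.
f_2 = x_1x_2 - 3x_2 + 16, LT = x_1x_2.

S(f_1,f_2): lcm = x_1^2x_2. S = 16/5x_1x_2 - 16x_1 - 24x_2.
  leading term x_1x_2: subtract (16/5)·f_2 from 16/5x_1x_2 - 16x_1 - 24x_2 → -16x_1 - 72/5x_2 - 256/5
  leading term x_1: no divisor's leading term divides it; move -16x_1 to the remainder.
  leading term x_2: no divisor's leading term divides it; move -72/5x_2 to the remainder.
  leading term 1: no divisor's leading term divides it; move -256/5 to the remainder.
  remainder -16x_1 - 72/5x_2 - 256/5 ≠ 0; add h_3 = -16x_1 - 72/5x_2 - 256/5 to the basis.

S(f_2,h_3): lcm = x_1x_2. S = -9/10x_2^2 - 31/5x_2 + 16.
  leading term x_2^2: no divisor's leading term divides it; move -9/10x_2^2 to the remainder.
  leading term x_2: no divisor's leading term divides it; move -31/5x_2 to the remainder.
  leading term 1: no divisor's leading term divides it; move 16 to the remainder.
  remainder -9/10x_2^2 - 31/5x_2 + 16 ≠ 0; add h_4 = -9/10x_2^2 - 31/5x_2 + 16 to the basis.

The other S-polynomials (S(f_1,h_3), S(f_1,h_4), S(f_2,h_4), S(h_3,h_4)) all reduce to 0 modulo the current basis, so we have a Gröbner basis.
Inter-reduce: drop elements whose leading term is divisible by another's, tail-reduce, and make monic.
Reduced Gröbner basis: {x_1 + 9/10x_2 + 16/5, x_2^2 + 62/9x_2 - 160/9}.

Since the basis is lex-ordered, x_2^2 + 62/9x_2 - 160/9 is univariate in x_2. Its roots are {-80/9, 2}. Back-substituting each root into the other basis elements fixes the other coordinates.
  x_2 = -80/9: the earlier basis element becomes x_1 - 24/5 = 0, giving x_1 = 24/5 — point (24/5, -80/9).
  x_2 = 2: the earlier basis element becomes x_1 + 5 = 0, giving x_1 = -5 — point (-5, 2).
Substituting each solution back into the original system confirms all equations vanish.
Zero-dimensionality of the ideal guarantees finitely many solutions over ℂ.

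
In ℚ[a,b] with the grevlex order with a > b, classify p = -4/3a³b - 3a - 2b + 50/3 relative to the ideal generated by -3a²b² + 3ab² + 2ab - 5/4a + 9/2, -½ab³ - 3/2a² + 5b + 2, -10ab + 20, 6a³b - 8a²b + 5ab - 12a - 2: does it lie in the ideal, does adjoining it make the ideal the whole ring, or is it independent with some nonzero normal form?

First compute the reduced Gröbner basis of I by Buchberger's algorithm.
f_1 = -3a²b² + 3ab² + 2ab - 5/4a + 9/2, LT = a²b².
f_2 = -½ab³ - 3/2a² + 5b + 2, LT = ab³.
f_3 = -10ab + 20, LT = ab.
f_4 = 6a³b - 8a²b + 5ab - 12a - 2, LT = a³b.

S(f_1,f_2): lcm = a²b³. S = -ab³ - 3a³ - ⅔ab² + 125/12ab + 4a - 3/2b.
  leading term ab³: subtract (2)·f_2 from -ab³ - 3a³ - ⅔ab² + 125/12ab + 4a - 3/2b → -3a³ - ⅔ab² + 3a² + 125/12ab + 4a - 23/2b - 4
  leading term a³: no divisor's leading term divides it; move -3a³ to the remainder.
  leading term ab²: subtract (1/15b)·f_3 from -⅔ab² + 3a² + 125/12ab + 4a - 23/2b - 4 → 3a² + 125/12ab + 4a - 77/6b - 4
  leading term a²: no divisor's leading term divides it; move 3a² to the remainder.
  leading term ab: subtract (-25/24)·f_3 from 125/12ab + 4a - 77/6b - 4 → 4a - 77/6b + 101/6
  leading term a: no divisor's leading term divides it; move 4a to the remainder.
  leading term b: no divisor's leading term divides it; move -77/6b to the remainder.
  leading term 1: no divisor's leading term divides it; move 101/6 to the remainder.
  remainder -3a³ + 3a² + 4a - 77/6b + 101/6 ≠ 0; add h_5 = -3a³ + 3a² + 4a - 77/6b + 101/6 to the basis.

S(f_1,f_3): lcm = a²b². S = -ab² + 4/3ab + 5/12a - 3/2.
  leading term ab²: subtract (1/10b)·f_3 from -ab² + 4/3ab + 5/12a - 3/2 → 4/3ab + 5/12a - 2b - 3/2
  leading term ab: subtract (-2/15)·f_3 from 4/3ab + 5/12a - 2b - 3/2 → 5/12a - 2b + 7/6
  leading term a: no divisor's leading term divides it; move 5/12a to the remainder.
  leading term b: no divisor's leading term divides it; move -2b to the remainder.
  leading term 1: no divisor's leading term divides it; move 7/6 to the remainder.
  remainder 5/12a - 2b + 7/6 ≠ 0; add h_6 = 5/12a - 2b + 7/6 to the basis.

S(f_1,f_4): lcm = a³b². S = ⅓a²b² - ⅔a²b - ⅚ab² + 5/12a² + 2ab - 3/2a + ⅓b.
  leading term a²b²: subtract (-1/9)·f_1 from ⅓a²b² - ⅔a²b - ⅚ab² + 5/12a² + 2ab - 3/2a + ⅓b → -⅔a²b - ½ab² + 5/12a² + 20/9ab - 59/36a + ⅓b + ½
  leading term a²b: subtract (1/15a)·f_3 from -⅔a²b - ½ab² + 5/12a² + 20/9ab - 59/36a + ⅓b + ½ → -½ab² + 5/12a² + 20/9ab - 107/36a + ⅓b + ½
  leading term ab²: subtract (1/20b)·f_3 from -½ab² + 5/12a² + 20/9ab - 107/36a + ⅓b + ½ → 5/12a² + 20/9ab - 107/36a - ⅔b + ½
  leading term a²: subtract (a)·h_6 from 5/12a² + 20/9ab - 107/36a - ⅔b + ½ → 38/9ab - 149/36a - ⅔b + ½
  leading term ab: subtract (-19/45)·f_3 from 38/9ab - 149/36a - ⅔b + ½ → -149/36a - ⅔b + 161/18
  leading term a: subtract (-149/15)·h_6 from -149/36a - ⅔b + 161/18 → -308/15b + 308/15
  leading term b: no divisor's leading term divides it; move -308/15b to the remainder.
  leading term 1: no divisor's leading term divides it; move 308/15 to the remainder.
  remainder -308/15b + 308/15 ≠ 0; add h_7 = -308/15b + 308/15 to the basis.

The other S-polynomials (S(f_2,f_3), S(f_2,f_4), S(f_3,f_4), S(f_1,h_5), S(f_2,h_5), S(f_3,h_5), S(f_4,h_5), S(f_1,h_6), S(f_2,h_6), S(f_3,h_6), S(f_4,h_6), S(h_5,h_6), S(f_1,h_7), S(f_2,h_7), S(f_3,h_7), S(f_4,h_7), S(h_5,h_7), S(h_6,h_7)) all reduce to 0 modulo the current basis, so we have a Gröbner basis.
Inter-reduce: drop elements whose leading term is divisible by another's, tail-reduce, and make monic.
Reduced Gröbner basis: {a - 2, b - 1}.
Label its elements g_1 = a - 2, g_2 = b - 1.

Reduce p = -4/3a³b - 3a - 2b + 50/3 modulo G:
  leading term a³b: subtract (-4/3a²b)·g_1 from -4/3a³b - 3a - 2b + 50/3 → -8/3a²b - 3a - 2b + 50/3
  leading term a²b: subtract (-8/3ab)·g_1 from -8/3a²b - 3a - 2b + 50/3 → -16/3ab - 3a - 2b + 50/3
  leading term ab: subtract (-16/3b)·g_1 from -16/3ab - 3a - 2b + 50/3 → -3a - 38/3b + 50/3
  leading term a: subtract (-3)·g_1 from -3a - 38/3b + 50/3 → -38/3b + 32/3
  leading term b: subtract (-38/3)·g_2 from -38/3b + 32/3 → -2
  leading term 1: no divisor's leading term divides it; move -2 to the remainder.
  normal form = -2.
The normal form is nonzero, so p ∉ I. Since p minus its normal form lies in I, I + (p) = I + (r) where r = -2; decide whether this ideal is the whole ring.
Here r = -2 is a nonzero constant, hence a unit: 1 ∈ I + (p), the Gröbner basis of I + (p) is {1}, and the enlarged system has no common solution — adjoining p is inconsistent.

Adjoining -4/3a³b - 3a - 2b + 50/3 makes the ideal the whole ring: the system is inconsistent.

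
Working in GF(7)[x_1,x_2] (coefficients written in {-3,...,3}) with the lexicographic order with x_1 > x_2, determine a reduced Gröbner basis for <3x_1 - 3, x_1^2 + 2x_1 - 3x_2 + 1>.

f_1 = 3x_1 - 3, LT = x_1.
f_2 = x_1^2 + 2x_1 - 3x_2 + 1, LT = x_1^2.

S(f_1,f_2): lcm = x_1^2. S = -3x_1 + 3x_2 - 1.
  reduce S modulo (f_1, f_2):
  remainder 3x_2 + 3 ≠ 0; add g_3 = 3x_2 + 3 to the basis.

The other S-polynomials (S(f_1,g_3), S(f_2,g_3)) all reduce to 0 modulo the current basis, so we have a Gröbner basis.
Inter-reduce: drop elements whose leading term is divisible by another's, tail-reduce, and make monic.

G = {x_1 - 1, x_2 + 1}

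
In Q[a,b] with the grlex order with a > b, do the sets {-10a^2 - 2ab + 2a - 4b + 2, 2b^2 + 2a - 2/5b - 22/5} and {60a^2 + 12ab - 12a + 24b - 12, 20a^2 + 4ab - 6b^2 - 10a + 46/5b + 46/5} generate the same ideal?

Yes, the ideals are equal.

Since reduced Gröbner bases are canonical representatives of ideals under a given ordering, it suffices to compute and compare them.
Buchberger on the first generating set:
f_1 = -10a^2 - 2ab + 2a - 4b + 2, LT = a^2.
f_2 = 2b^2 + 2a - 2/5b - 22/5, LT = b^2.

The S-polynomials (S(f_1,f_2)) all reduce to 0 modulo the current basis, so we have a Gröbner basis.
Inter-reduce: drop elements whose leading term is divisible by another's, tail-reduce, and make monic.
Reduced Gröbner basis: {a^2 + 1/5ab - 1/5a + 2/5b - 1/5, b^2 + a - 1/5b - 11/5}.

Buchberger on the second generating set:
h_1 = 60a^2 + 12ab - 12a + 24b - 12, LT = a^2.
h_2 = 20a^2 + 4ab - 6b^2 - 10a + 46/5b + 46/5, LT = a^2.

S(h_1,h_2): lcm = a^2. S = 3/10b^2 + 3/10a - 3/50b - 33/50.
  reduce S modulo (h_1, h_2):
  remainder 3/10b^2 + 3/10a - 3/50b - 33/50 ≠ 0; add k_3 = 3/10b^2 + 3/10a - 3/50b - 33/50 to the basis.

The other S-polynomials (S(h_1,k_3), S(h_2,k_3)) all reduce to 0 modulo the current basis, so we have a Gröbner basis.
Inter-reduce: drop elements whose leading term is divisible by another's, tail-reduce, and make monic.
Reduced Gröbner basis: {a^2 + 1/5ab - 1/5a + 2/5b - 1/5, b^2 + a - 1/5b - 11/5}.

These coincide, so the ideals are equal.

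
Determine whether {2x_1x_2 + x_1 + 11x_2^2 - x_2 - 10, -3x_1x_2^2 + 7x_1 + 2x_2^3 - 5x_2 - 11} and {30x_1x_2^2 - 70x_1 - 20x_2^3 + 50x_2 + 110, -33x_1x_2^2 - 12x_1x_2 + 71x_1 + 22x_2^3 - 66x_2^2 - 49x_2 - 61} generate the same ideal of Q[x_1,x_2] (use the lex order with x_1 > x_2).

Equality of ideals is decidable: compute both reduced Gröbner bases (unique for the ordering) and check whether they agree.
Buchberger on the first generating set:
f_1 = 2x_1x_2 + x_1 + 11x_2^2 - x_2 - 10, LT = x_1x_2.
f_2 = -3x_1x_2^2 + 7x_1 + 2x_2^3 - 5x_2 - 11, LT = x_1x_2^2.

S(f_1,f_2): lcm = x_1x_2^2. S = 1/2x_1x_2 + 7/3x_1 + 37/6x_2^3 - 1/2x_2^2 - 20/3x_2 - 11/3.
  leading term x_1x_2: subtract (1/4)·f_1 from 1/2x_1x_2 + 7/3x_1 + 37/6x_2^3 - 1/2x_2^2 - 20/3x_2 - 11/3 → 25/12x_1 + 37/6x_2^3 - 13/4x_2^2 - 77/12x_2 - 7/6
  leading term x_1: no divisor's leading term divides it; move 25/12x_1 to the remainder.
  leading term x_2^3: no divisor's leading term divides it; move 37/6x_2^3 to the remainder.
  leading term x_2^2: no divisor's leading term divides it; move -13/4x_2^2 to the remainder.
  leading term x_2: no divisor's leading term divides it; move -77/12x_2 to the remainder.
  leading term 1: no divisor's leading term divides it; move -7/6 to the remainder.
  remainder 25/12x_1 + 37/6x_2^3 - 13/4x_2^2 - 77/12x_2 - 7/6 ≠ 0; add g_3 = 25/12x_1 + 37/6x_2^3 - 13/4x_2^2 - 77/12x_2 - 7/6 to the basis.

S(f_1,g_3): lcm = x_1x_2. S = 1/2x_1 - 74/25x_2^4 + 39/25x_2^3 + 429/50x_2^2 + 3/50x_2 - 5.
  leading term x_1: subtract (6/25)·g_3 from 1/2x_1 - 74/25x_2^4 + 39/25x_2^3 + 429/50x_2^2 + 3/50x_2 - 5 → -74/25x_2^4 + 2/25x_2^3 + 234/25x_2^2 + 8/5x_2 - 118/25
  leading term x_2^4: no divisor's leading term divides it; move -74/25x_2^4 to the remainder.
  leading term x_2^3: no divisor's leading term divides it; move 2/25x_2^3 to the remainder.
  leading term x_2^2: no divisor's leading term divides it; move 234/25x_2^2 to the remainder.
  leading term x_2: no divisor's leading term divides it; move 8/5x_2 to the remainder.
  leading term 1: no divisor's leading term divides it; move -118/25 to the remainder.
  remainder -74/25x_2^4 + 2/25x_2^3 + 234/25x_2^2 + 8/5x_2 - 118/25 ≠ 0; add g_4 = -74/25x_2^4 + 2/25x_2^3 + 234/25x_2^2 + 8/5x_2 - 118/25 to the basis.

The other S-polynomials (S(f_2,g_3), S(f_1,g_4), S(f_2,g_4), S(g_3,g_4)) all reduce to 0 modulo the current basis, so we have a Gröbner basis.
Inter-reduce: drop elements whose leading term is divisible by another's, tail-reduce, and make monic.
Reduced Gröbner basis: {x_1 + 74/25x_2^3 - 39/25x_2^2 - 77/25x_2 - 14/25, x_2^4 - 1/37x_2^3 - 117/37x_2^2 - 20/37x_2 + 59/37}.

Buchberger on the second generating set:
h_1 = 30x_1x_2^2 - 70x_1 - 20x_2^3 + 50x_2 + 110, LT = x_1x_2^2.
h_2 = -33x_1x_2^2 - 12x_1x_2 + 71x_1 + 22x_2^3 - 66x_2^2 - 49x_2 - 61, LT = x_1x_2^2.

S(h_1,h_2): lcm = x_1x_2^2. S = -4/11x_1x_2 - 2/11x_1 - 2x_2^2 + 2/11x_2 + 20/11.
  leading term x_1x_2: no divisor's leading term divides it; move -4/11x_1x_2 to the remainder.
  leading term x_1: no divisor's leading term divides it; move -2/11x_1 to the remainder.
  leading term x_2^2: no divisor's leading term divides it; move -2x_2^2 to the remainder.
  leading term x_2: no divisor's leading term divides it; move 2/11x_2 to the remainder.
  leading term 1: no divisor's leading term divides it; move 20/11 to the remainder.
  remainder -4/11x_1x_2 - 2/11x_1 - 2x_2^2 + 2/11x_2 + 20/11 ≠ 0; add k_3 = -4/11x_1x_2 - 2/11x_1 - 2x_2^2 + 2/11x_2 + 20/11 to the basis.

S(h_1,k_3): lcm = x_1x_2^2. S = -1/2x_1x_2 - 7/3x_1 - 37/6x_2^3 + 1/2x_2^2 + 20/3x_2 + 11/3.
  leading term x_1x_2: subtract (11/8)·k_3 from -1/2x_1x_2 - 7/3x_1 - 37/6x_2^3 + 1/2x_2^2 + 20/3x_2 + 11/3 → -25/12x_1 - 37/6x_2^3 + 13/4x_2^2 + 77/12x_2 + 7/6
  leading term x_1: no divisor's leading term divides it; move -25/12x_1 to the remainder.
  leading term x_2^3: no divisor's leading term divides it; move -37/6x_2^3 to the remainder.
  leading term x_2^2: no divisor's leading term divides it; move 13/4x_2^2 to the remainder.
  leading term x_2: no divisor's leading term divides it; move 77/12x_2 to the remainder.
  leading term 1: no divisor's leading term divides it; move 7/6 to the remainder.
  remainder -25/12x_1 - 37/6x_2^3 + 13/4x_2^2 + 77/12x_2 + 7/6 ≠ 0; add k_4 = -25/12x_1 - 37/6x_2^3 + 13/4x_2^2 + 77/12x_2 + 7/6 to the basis.

S(h_1,k_4): lcm = x_1x_2^2. S = -7/3x_1 - 74/25x_2^5 + 39/25x_2^4 + 181/75x_2^3 + 14/25x_2^2 + 5/3x_2 + 11/3.
  leading term x_1: subtract (28/25)·k_4 from -7/3x_1 - 74/25x_2^5 + 39/25x_2^4 + 181/75x_2^3 + 14/25x_2^2 + 5/3x_2 + 11/3 → -74/25x_2^5 + 39/25x_2^4 + 233/25x_2^3 - 77/25x_2^2 - 138/25x_2 + 59/25
  leading term x_2^5: no divisor's leading term divides it; move -74/25x_2^5 to the remainder.
  leading term x_2^4: no divisor's leading term divides it; move 39/25x_2^4 to the remainder.
  leading term x_2^3: no divisor's leading term divides it; move 233/25x_2^3 to the remainder.
  leading term x_2^2: no divisor's leading term divides it; move -77/25x_2^2 to the remainder.
  leading term x_2: no divisor's leading term divides it; move -138/25x_2 to the remainder.
  leading term 1: no divisor's leading term divides it; move 59/25 to the remainder.
  remainder -74/25x_2^5 + 39/25x_2^4 + 233/25x_2^3 - 77/25x_2^2 - 138/25x_2 + 59/25 ≠ 0; add k_5 = -74/25x_2^5 + 39/25x_2^4 + 233/25x_2^3 - 77/25x_2^2 - 138/25x_2 + 59/25 to the basis.

S(k_3,k_4): lcm = x_1x_2. S = 1/2x_1 - 74/25x_2^4 + 39/25x_2^3 + 429/50x_2^2 + 3/50x_2 - 5.
  leading term x_1: subtract (-6/25)·k_4 from 1/2x_1 - 74/25x_2^4 + 39/25x_2^3 + 429/50x_2^2 + 3/50x_2 - 5 → -74/25x_2^4 + 2/25x_2^3 + 234/25x_2^2 + 8/5x_2 - 118/25
  leading term x_2^4: no divisor's leading term divides it; move -74/25x_2^4 to the remainder.
  leading term x_2^3: no divisor's leading term divides it; move 2/25x_2^3 to the remainder.
  leading term x_2^2: no divisor's leading term divides it; move 234/25x_2^2 to the remainder.
  leading term x_2: no divisor's leading term divides it; move 8/5x_2 to the remainder.
  leading term 1: no divisor's leading term divides it; move -118/25 to the remainder.
  remainder -74/25x_2^4 + 2/25x_2^3 + 234/25x_2^2 + 8/5x_2 - 118/25 ≠ 0; add k_6 = -74/25x_2^4 + 2/25x_2^3 + 234/25x_2^2 + 8/5x_2 - 118/25 to the basis.

The other S-polynomials (S(h_2,k_3), S(h_2,k_4), S(h_1,k_5), S(h_2,k_5), S(k_3,k_5), S(k_4,k_5), S(h_1,k_6), S(h_2,k_6), S(k_3,k_6), S(k_4,k_6), S(k_5,k_6)) all reduce to 0 modulo the current basis, so we have a Gröbner basis.
Inter-reduce: drop elements whose leading term is divisible by another's, tail-reduce, and make monic.
Reduced Gröbner basis: {x_1 + 74/25x_2^3 - 39/25x_2^2 - 77/25x_2 - 14/25, x_2^4 - 1/37x_2^3 - 117/37x_2^2 - 20/37x_2 + 59/37}.

Same reduced basis, so the two generating sets span the same ideal.

Yes, the ideals are equal.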